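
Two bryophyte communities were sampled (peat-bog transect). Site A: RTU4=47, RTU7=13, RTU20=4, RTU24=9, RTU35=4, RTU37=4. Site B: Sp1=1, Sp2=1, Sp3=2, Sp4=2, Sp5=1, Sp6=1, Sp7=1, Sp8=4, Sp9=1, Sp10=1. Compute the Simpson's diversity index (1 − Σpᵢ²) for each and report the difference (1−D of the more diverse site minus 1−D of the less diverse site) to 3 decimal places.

0.244

Site A: N=81, proportions 0.58025, 0.16049, 0.04938, 0.11111, 0.04938, 0.04938, giving 1−D = 0.61789 (working shown to 5 dp, full precision carried).
Site B: N=15, proportions 0.06667, 0.06667, 0.13333, 0.13333, 0.06667, 0.06667, 0.06667, 0.26667, 0.06667, 0.06667, giving 1−D = 0.86222.
Difference = |0.61789 − 0.86222| = 0.24433, i.e. 0.244 to 3 decimal places.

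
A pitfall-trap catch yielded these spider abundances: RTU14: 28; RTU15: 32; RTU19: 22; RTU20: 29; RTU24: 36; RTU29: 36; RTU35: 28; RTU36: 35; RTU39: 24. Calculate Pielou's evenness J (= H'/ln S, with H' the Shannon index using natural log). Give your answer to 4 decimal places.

0.9940

Total N = 28+32+22+29+36+36+28+35+24 = 270, so the proportions are 0.103704, 0.118519, 0.081481, 0.107407, 0.133333, 0.133333, 0.103704, 0.12963, 0.088889 (working shown to 6 dp, full precision carried).
H' = −Σ pᵢ ln pᵢ = −((-0.235015) + (-0.252763) + (-0.204305) + (-0.239639) + (-0.268654) + (-0.268654) + (-0.235015) + (-0.264843) + (-0.215144)) = 2.184032.
With S = 9 species, ln S = 2.197225, so J = 2.184032/2.197225 = 0.993996, i.e. 0.9940 to 4 decimal places.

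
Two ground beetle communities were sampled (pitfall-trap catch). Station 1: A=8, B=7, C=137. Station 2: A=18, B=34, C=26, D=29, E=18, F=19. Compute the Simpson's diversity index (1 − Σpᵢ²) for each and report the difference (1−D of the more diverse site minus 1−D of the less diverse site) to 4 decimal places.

0.6397

Station 1: N=152, proportions 0.052632, 0.046053, 0.901316, giving 1−D = 0.182739 (working shown to 6 dp, full precision carried).
Station 2: N=144, proportions 0.125, 0.236111, 0.180556, 0.201389, 0.125, 0.131944, giving 1−D = 0.822434.
Difference = |0.182739 − 0.822434| = 0.639695, i.e. 0.6397 to 4 decimal places.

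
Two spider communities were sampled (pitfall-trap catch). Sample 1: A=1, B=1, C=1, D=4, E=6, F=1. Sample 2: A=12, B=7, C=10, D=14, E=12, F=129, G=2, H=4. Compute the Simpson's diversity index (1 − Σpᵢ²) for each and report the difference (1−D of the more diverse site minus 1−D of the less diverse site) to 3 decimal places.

Sample 1: N=14, proportions 0.071429, 0.071429, 0.071429, 0.285714, 0.428571, 0.071429, giving 1−D = 0.714286 (working shown to 6 dp, full precision carried).
Sample 2: N=190, proportions 0.063158, 0.036842, 0.052632, 0.073684, 0.063158, 0.678947, 0.010526, 0.021053, giving 1−D = 0.520942.
Difference = |0.714286 − 0.520942| = 0.193344, i.e. 0.193 to 3 decimal places.

0.193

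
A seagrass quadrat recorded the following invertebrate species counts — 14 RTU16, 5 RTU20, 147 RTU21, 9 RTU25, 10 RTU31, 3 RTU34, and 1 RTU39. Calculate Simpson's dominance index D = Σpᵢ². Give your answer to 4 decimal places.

0.6165

Total N = 14+5+147+9+10+3+1 = 189, so the proportions are 0.074074, 0.026455, 0.777778, 0.047619, 0.05291, 0.015873, 0.005291 (working shown to 6 dp, full precision carried).
D = 0.074074² + 0.026455² + 0.777778² + 0.047619² + 0.05291² + 0.015873² + 0.005291² = 0.005487 + 0.000700 + 0.604938 + 0.002268 + 0.002799 + 0.000252 + 0.000028 = 0.616472.
To 4 decimal places, D = 0.6165.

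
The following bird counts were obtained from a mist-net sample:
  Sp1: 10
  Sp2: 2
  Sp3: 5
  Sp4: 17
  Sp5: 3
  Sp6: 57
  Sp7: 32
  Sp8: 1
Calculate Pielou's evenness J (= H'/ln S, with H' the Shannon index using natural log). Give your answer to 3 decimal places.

Total N = 10+2+5+17+3+57+32+1 = 127, so the proportions are 0.07874, 0.01575, 0.03937, 0.13386, 0.02362, 0.44882, 0.25197, 0.00787 (working shown to 5 dp, full precision carried).
H' = −Σ pᵢ ln pᵢ = −((-0.20013) + (-0.06537) + (-0.12735) + (-0.26919) + (-0.08848) + (-0.35956) + (-0.34733) + (-0.03814)) = 1.49555.
With S = 8 species, ln S = 2.07944, so J = 1.49555/2.07944 = 0.71921, i.e. 0.719 to 3 decimal places.

0.719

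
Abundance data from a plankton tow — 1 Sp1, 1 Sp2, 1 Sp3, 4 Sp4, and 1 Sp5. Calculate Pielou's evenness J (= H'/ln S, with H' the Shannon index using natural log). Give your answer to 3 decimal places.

Total N = 1+1+1+4+1 = 8, so the proportions are 0.125, 0.125, 0.125, 0.5, 0.125 (working shown to 5 dp, full precision carried).
H' = −Σ pᵢ ln pᵢ = −((-0.25993) + (-0.25993) + (-0.25993) + (-0.34657) + (-0.25993)) = 1.38629.
With S = 5 species, ln S = 1.60944, so J = 1.38629/1.60944 = 0.86135, i.e. 0.861 to 3 decimal places.

0.861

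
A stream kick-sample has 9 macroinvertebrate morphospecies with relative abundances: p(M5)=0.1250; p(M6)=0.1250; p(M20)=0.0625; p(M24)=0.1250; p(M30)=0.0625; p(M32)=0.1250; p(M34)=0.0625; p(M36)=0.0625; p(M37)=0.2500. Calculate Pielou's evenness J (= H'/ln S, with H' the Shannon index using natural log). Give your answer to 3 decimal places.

H' = −Σ pᵢ ln pᵢ = −((-0.25993) + (-0.25993) + (-0.17329) + (-0.25993) + (-0.17329) + (-0.25993) + (-0.17329) + (-0.17329) + (-0.34657)) = 2.07944 (working shown to 5 dp, full precision carried).
With S = 9 species, ln S = 2.19722, so J = 2.07944/2.19722 = 0.94639, i.e. 0.946 to 3 decimal places.

0.946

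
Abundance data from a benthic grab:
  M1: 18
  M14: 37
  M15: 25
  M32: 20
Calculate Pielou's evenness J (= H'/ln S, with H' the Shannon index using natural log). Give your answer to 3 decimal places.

0.970

Total N = 18+37+25+20 = 100, so the proportions are 0.18, 0.37, 0.25, 0.2 (working shown to 5 dp, full precision carried).
H' = −Σ pᵢ ln pᵢ = −((-0.30866) + (-0.36787) + (-0.34657) + (-0.32189)) = 1.34500.
With S = 4 species, ln S = 1.38629, so J = 1.34500/1.38629 = 0.97021, i.e. 0.970 to 3 decimal places.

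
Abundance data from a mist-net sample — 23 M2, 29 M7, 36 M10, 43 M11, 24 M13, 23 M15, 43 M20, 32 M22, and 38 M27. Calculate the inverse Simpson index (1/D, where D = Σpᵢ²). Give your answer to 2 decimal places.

Total N = 23+29+36+43+24+23+43+32+38 = 291, so the proportions are 0.079038, 0.099656, 0.123711, 0.147766, 0.082474, 0.079038, 0.147766, 0.109966, 0.130584 (working shown to 6 dp, full precision carried).
D = 0.079038² + 0.099656² + 0.123711² + 0.147766² + 0.082474² + 0.079038² + 0.147766² + 0.109966² + 0.130584² = 0.006247 + 0.009931 + 0.015304 + 0.021835 + 0.006802 + 0.006247 + 0.021835 + 0.012092 + 0.017052 = 0.117346.
So 1/D = 8.5218, i.e. 8.52 to 2 decimal places.

8.52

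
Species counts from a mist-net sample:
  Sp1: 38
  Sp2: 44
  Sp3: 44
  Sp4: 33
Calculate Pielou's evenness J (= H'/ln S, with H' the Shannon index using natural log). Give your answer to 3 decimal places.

Total N = 38+44+44+33 = 159, so the proportions are 0.23899, 0.27673, 0.27673, 0.20755 (working shown to 5 dp, full precision carried).
H' = −Σ pᵢ ln pᵢ = −((-0.34208) + (-0.35552) + (-0.35552) + (-0.32635)) = 1.37946.
With S = 4 species, ln S = 1.38629, so J = 1.37946/1.38629 = 0.99507, i.e. 0.995 to 3 decimal places.

0.995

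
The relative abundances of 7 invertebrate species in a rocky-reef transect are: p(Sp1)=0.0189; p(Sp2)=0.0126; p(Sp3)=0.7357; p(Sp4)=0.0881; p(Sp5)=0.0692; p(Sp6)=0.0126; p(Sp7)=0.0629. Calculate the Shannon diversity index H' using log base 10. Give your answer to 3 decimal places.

0.427

Each pᵢ log₁₀ pᵢ term (working shown to 5 dp, full precision carried): 0.0189×(-1.72354)=-0.03257, 0.0126×(-1.89963)=-0.02394, 0.7357×(-0.13330)=-0.09807, 0.0881×(-1.05502)=-0.09295, 0.0692×(-1.15989)=-0.08026, 0.0126×(-1.89963)=-0.02394, 0.0629×(-1.20135)=-0.07556.
Sum = -0.42729, so H' = 0.427.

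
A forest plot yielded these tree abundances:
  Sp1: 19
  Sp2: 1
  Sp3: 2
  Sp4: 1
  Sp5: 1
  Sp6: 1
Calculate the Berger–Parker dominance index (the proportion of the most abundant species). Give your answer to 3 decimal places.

Total N = 19+1+2+1+1+1 = 25, so the proportions are 0.76, 0.04, 0.08, 0.04, 0.04, 0.04 (working shown to 5 dp, full precision carried).
The largest proportion is 0.76, i.e. d = 0.760 to 3 decimal places.

0.760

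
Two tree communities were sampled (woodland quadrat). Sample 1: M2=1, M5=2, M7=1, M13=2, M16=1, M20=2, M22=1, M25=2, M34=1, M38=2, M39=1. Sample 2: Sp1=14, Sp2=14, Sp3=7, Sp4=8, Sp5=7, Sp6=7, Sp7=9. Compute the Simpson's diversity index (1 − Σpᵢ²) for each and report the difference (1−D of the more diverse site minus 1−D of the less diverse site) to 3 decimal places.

Sample 1: N=16, proportions 0.0625, 0.125, 0.0625, 0.125, 0.0625, 0.125, 0.0625, 0.125, 0.0625, 0.125, 0.0625, giving 1−D = 0.89844 (working shown to 5 dp, full precision carried).
Sample 2: N=66, proportions 0.21212, 0.21212, 0.10606, 0.12121, 0.10606, 0.10606, 0.13636, giving 1−D = 0.84298.
Difference = |0.89844 − 0.84298| = 0.05546, i.e. 0.055 to 3 decimal places.

0.055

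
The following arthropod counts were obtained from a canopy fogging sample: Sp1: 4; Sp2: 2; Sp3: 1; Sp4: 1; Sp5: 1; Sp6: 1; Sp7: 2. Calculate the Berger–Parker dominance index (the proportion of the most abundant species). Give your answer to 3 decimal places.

Total N = 4+2+1+1+1+1+2 = 12, so the proportions are 0.33333, 0.16667, 0.08333, 0.08333, 0.08333, 0.08333, 0.16667 (working shown to 5 dp, full precision carried).
The largest proportion is 0.33333, i.e. d = 0.333 to 3 decimal places.

0.333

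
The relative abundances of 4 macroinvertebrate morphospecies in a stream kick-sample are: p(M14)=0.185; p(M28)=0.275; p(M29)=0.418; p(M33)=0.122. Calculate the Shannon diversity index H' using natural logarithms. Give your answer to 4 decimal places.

1.2885

Each pᵢ ln pᵢ term (working shown to 6 dp, full precision carried): 0.185×(-1.687399)=-0.312169, 0.275×(-1.290984)=-0.355021, 0.418×(-0.872274)=-0.364610, 0.122×(-2.103734)=-0.256656.
Sum = -1.288456, so H' = 1.2885.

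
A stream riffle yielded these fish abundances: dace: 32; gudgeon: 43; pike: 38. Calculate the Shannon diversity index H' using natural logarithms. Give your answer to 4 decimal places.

Total N = 32+43+38 = 113, so the proportions are 0.283186, 0.380531, 0.336283 (working shown to 6 dp, full precision carried).
Each pᵢ ln pᵢ term: 0.283186×(-1.261652)=-0.357282, 0.380531×(-0.966188)=-0.367664, 0.336283×(-1.089802)=-0.366482.
Sum = -1.091428, so H' = 1.0914.

1.0914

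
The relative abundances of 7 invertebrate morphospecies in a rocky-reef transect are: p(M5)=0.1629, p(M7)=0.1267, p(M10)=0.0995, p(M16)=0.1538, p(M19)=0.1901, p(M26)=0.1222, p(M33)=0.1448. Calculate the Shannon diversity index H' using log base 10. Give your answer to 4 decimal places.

Each pᵢ log₁₀ pᵢ term (working shown to 6 dp, full precision carried): 0.1629×(-0.788079)=-0.128378, 0.1267×(-0.897223)=-0.113678, 0.0995×(-1.002177)=-0.099717, 0.1538×(-0.813044)=-0.125046, 0.1901×(-0.721018)=-0.137065, 0.1222×(-0.912929)=-0.111560, 0.1448×(-0.839231)=-0.121521.
Sum = -0.836965, so H' = 0.8370.

0.8370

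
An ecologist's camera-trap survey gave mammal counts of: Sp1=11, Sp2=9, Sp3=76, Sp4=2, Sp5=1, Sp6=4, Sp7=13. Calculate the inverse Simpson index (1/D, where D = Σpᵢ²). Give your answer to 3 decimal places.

Total N = 11+9+76+2+1+4+13 = 116, so the proportions are 0.094828, 0.077586, 0.655172, 0.017241, 0.008621, 0.034483, 0.112069 (working shown to 6 dp, full precision carried).
D = 0.094828² + 0.077586² + 0.655172² + 0.017241² + 0.008621² + 0.034483² + 0.112069² = 0.008992 + 0.006020 + 0.429251 + 0.000297 + 0.000074 + 0.001189 + 0.012559 = 0.458383.
So 1/D = 2.18158, i.e. 2.182 to 3 decimal places.

2.182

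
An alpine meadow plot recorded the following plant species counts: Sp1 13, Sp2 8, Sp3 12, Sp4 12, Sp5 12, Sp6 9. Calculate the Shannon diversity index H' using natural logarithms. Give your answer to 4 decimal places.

Total N = 13+8+12+12+12+9 = 66, so the proportions are 0.19697, 0.121212, 0.181818, 0.181818, 0.181818, 0.136364 (working shown to 6 dp, full precision carried).
Each pᵢ ln pᵢ term: 0.19697×(-1.624705)=-0.320018, 0.121212×(-2.110213)=-0.255783, 0.181818×(-1.704748)=-0.309954, 0.181818×(-1.704748)=-0.309954, 0.181818×(-1.704748)=-0.309954, 0.136364×(-1.992430)=-0.271695.
Sum = -1.777359, so H' = 1.7774.

1.7774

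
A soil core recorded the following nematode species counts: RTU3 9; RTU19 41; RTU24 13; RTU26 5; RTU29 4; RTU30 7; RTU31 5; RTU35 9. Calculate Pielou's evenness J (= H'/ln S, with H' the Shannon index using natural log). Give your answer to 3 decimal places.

Total N = 9+41+13+5+4+7+5+9 = 93, so the proportions are 0.09677, 0.44086, 0.13978, 0.05376, 0.04301, 0.07527, 0.05376, 0.09677 (working shown to 5 dp, full precision carried).
H' = −Σ pᵢ ln pᵢ = −((-0.22600) + (-0.36108) + (-0.27505) + (-0.15716) + (-0.13532) + (-0.19470) + (-0.15716) + (-0.22600)) = 1.73247.
With S = 8 species, ln S = 2.07944, so J = 1.73247/2.07944 = 0.83314, i.e. 0.833 to 3 decimal places.

0.833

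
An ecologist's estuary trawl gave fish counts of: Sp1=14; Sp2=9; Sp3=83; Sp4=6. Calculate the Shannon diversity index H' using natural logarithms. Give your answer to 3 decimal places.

0.841

Total N = 14+9+83+6 = 112, so the proportions are 0.125, 0.08036, 0.74107, 0.05357 (working shown to 5 dp, full precision carried).
Each pᵢ ln pᵢ term: 0.125×(-2.07944)=-0.25993, 0.08036×(-2.52127)=-0.20260, 0.74107×(-0.29966)=-0.22207, 0.05357×(-2.92674)=-0.15679.
Sum = -0.84139, so H' = 0.841.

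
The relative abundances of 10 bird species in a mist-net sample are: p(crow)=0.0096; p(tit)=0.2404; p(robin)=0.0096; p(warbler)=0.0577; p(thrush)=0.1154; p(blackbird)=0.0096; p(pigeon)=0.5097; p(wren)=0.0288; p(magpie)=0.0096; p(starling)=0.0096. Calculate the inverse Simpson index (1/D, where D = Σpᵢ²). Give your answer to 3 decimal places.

2.980

D = 0.0096² + 0.2404² + 0.0096² + 0.0577² + 0.1154² + 0.0096² + 0.5097² + 0.0288² + 0.0096² + 0.0096² = 0.000092 + 0.057792 + 0.000092 + 0.003329 + 0.013317 + 0.000092 + 0.259794 + 0.000829 + 0.000092 + 0.000092 = 0.335523 (working shown to 6 dp, full precision carried).
So 1/D = 2.98042, i.e. 2.980 to 3 decimal places.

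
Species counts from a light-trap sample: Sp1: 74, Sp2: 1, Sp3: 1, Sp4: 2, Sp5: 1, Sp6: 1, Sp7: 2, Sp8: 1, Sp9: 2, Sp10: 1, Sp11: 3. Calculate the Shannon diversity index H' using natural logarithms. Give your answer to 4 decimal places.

Total N = 74+1+1+2+1+1+2+1+2+1+3 = 89, so the proportions are 0.831461, 0.011236, 0.011236, 0.022472, 0.011236, 0.011236, 0.022472, 0.011236, 0.022472, 0.011236, 0.033708 (working shown to 6 dp, full precision carried).
Each pᵢ ln pᵢ term: 0.831461×(-0.184571)=-0.153464, 0.011236×(-4.488636)=-0.050434, 0.011236×(-4.488636)=-0.050434, 0.022472×(-3.795489)=-0.085292, 0.011236×(-4.488636)=-0.050434, 0.011236×(-4.488636)=-0.050434, 0.022472×(-3.795489)=-0.085292, 0.011236×(-4.488636)=-0.050434, 0.022472×(-3.795489)=-0.085292, 0.011236×(-4.488636)=-0.050434, 0.033708×(-3.390024)=-0.114270.
Sum = -0.826215, so H' = 0.8262.

0.8262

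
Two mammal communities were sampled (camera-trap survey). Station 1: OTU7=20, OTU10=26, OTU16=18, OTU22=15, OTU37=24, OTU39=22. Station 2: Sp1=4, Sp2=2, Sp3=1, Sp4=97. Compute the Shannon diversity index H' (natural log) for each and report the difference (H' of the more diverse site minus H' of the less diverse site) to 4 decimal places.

1.4650

Station 1: N=125, proportions 0.16, 0.208, 0.144, 0.12, 0.192, 0.176, giving H' = 1.775923 (working shown to 6 dp, full precision carried).
Station 2: N=104, proportions 0.038462, 0.019231, 0.009615, 0.932692, giving H' = 0.310944.
Difference = |1.775923 − 0.310944| = 1.464979, i.e. 1.4650 to 4 decimal places.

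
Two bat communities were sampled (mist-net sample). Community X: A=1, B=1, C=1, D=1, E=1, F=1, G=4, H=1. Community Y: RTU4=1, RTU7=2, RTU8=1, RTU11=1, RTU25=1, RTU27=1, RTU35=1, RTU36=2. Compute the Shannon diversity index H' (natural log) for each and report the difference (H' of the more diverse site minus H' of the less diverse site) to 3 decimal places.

0.132

Community X: N=11, proportions 0.09091, 0.09091, 0.09091, 0.09091, 0.09091, 0.09091, 0.36364, 0.09091, giving H' = 1.89379 (working shown to 5 dp, full precision carried).
Community Y: N=10, proportions 0.1, 0.2, 0.1, 0.1, 0.1, 0.1, 0.1, 0.2, giving H' = 2.02533.
Difference = |1.89379 − 2.02533| = 0.13154, i.e. 0.132 to 3 decimal places.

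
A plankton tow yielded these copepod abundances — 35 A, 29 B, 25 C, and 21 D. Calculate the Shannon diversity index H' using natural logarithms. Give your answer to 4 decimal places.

Total N = 35+29+25+21 = 110, so the proportions are 0.318182, 0.263636, 0.227273, 0.190909 (working shown to 6 dp, full precision carried).
Each pᵢ ln pᵢ term: 0.318182×(-1.145132)=-0.364360, 0.263636×(-1.333185)=-0.351476, 0.227273×(-1.481605)=-0.336728, 0.190909×(-1.655958)=-0.316137.
Sum = -1.368702, so H' = 1.3687.

1.3687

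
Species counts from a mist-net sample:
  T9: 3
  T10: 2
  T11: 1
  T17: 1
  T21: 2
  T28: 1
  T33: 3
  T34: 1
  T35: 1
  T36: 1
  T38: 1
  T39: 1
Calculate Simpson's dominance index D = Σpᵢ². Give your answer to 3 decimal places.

Total N = 3+2+1+1+2+1+3+1+1+1+1+1 = 18, so the proportions are 0.16667, 0.11111, 0.05556, 0.05556, 0.11111, 0.05556, 0.16667, 0.05556, 0.05556, 0.05556, 0.05556, 0.05556 (working shown to 5 dp, full precision carried).
D = 0.16667² + 0.11111² + 0.05556² + 0.05556² + 0.11111² + 0.05556² + 0.16667² + 0.05556² + 0.05556² + 0.05556² + 0.05556² + 0.05556² = 0.02778 + 0.01235 + 0.00309 + 0.00309 + 0.01235 + 0.00309 + 0.02778 + 0.00309 + 0.00309 + 0.00309 + 0.00309 + 0.00309 = 0.10494.
To 3 decimal places, D = 0.105.

0.105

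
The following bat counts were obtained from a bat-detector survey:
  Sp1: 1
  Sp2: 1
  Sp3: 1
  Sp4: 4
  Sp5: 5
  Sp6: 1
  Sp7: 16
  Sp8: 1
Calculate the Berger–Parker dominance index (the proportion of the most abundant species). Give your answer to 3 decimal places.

0.533

Total N = 1+1+1+4+5+1+16+1 = 30, so the proportions are 0.03333, 0.03333, 0.03333, 0.13333, 0.16667, 0.03333, 0.53333, 0.03333 (working shown to 5 dp, full precision carried).
The largest proportion is 0.53333, i.e. d = 0.533 to 3 decimal places.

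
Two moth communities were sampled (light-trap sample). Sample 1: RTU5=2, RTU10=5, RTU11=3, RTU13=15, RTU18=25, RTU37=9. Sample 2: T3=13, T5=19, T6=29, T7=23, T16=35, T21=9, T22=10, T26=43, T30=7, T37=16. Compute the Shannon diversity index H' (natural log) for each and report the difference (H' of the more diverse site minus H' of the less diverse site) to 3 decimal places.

0.677

Sample 1: N=59, proportions 0.0339, 0.08475, 0.05085, 0.25424, 0.42373, 0.15254, giving H' = 1.47420 (working shown to 5 dp, full precision carried).
Sample 2: N=204, proportions 0.06373, 0.09314, 0.14216, 0.11275, 0.17157, 0.04412, 0.04902, 0.21078, 0.03431, 0.07843, giving H' = 2.15141.
Difference = |1.47420 − 2.15141| = 0.67721, i.e. 0.677 to 3 decimal places.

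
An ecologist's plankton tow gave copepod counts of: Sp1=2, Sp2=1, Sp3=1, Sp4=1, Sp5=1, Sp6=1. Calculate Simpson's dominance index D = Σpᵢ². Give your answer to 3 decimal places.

Total N = 2+1+1+1+1+1 = 7, so the proportions are 0.28571, 0.14286, 0.14286, 0.14286, 0.14286, 0.14286 (working shown to 5 dp, full precision carried).
D = 0.28571² + 0.14286² + 0.14286² + 0.14286² + 0.14286² + 0.14286² = 0.08163 + 0.02041 + 0.02041 + 0.02041 + 0.02041 + 0.02041 = 0.18367.
To 3 decimal places, D = 0.184.

0.184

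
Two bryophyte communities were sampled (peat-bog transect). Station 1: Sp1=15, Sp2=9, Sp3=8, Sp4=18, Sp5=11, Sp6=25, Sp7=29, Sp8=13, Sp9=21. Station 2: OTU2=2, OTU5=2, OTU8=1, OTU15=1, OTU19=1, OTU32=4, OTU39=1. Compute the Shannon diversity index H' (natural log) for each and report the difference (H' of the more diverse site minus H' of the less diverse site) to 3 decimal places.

0.321

Station 1: N=149, proportions 0.10067, 0.0604, 0.05369, 0.12081, 0.07383, 0.16779, 0.19463, 0.08725, 0.14094, giving H' = 2.11242 (working shown to 5 dp, full precision carried).
Station 2: N=12, proportions 0.16667, 0.16667, 0.08333, 0.08333, 0.08333, 0.33333, 0.08333, giving H' = 1.79176.
Difference = |2.11242 − 1.79176| = 0.32066, i.e. 0.321 to 3 decimal places.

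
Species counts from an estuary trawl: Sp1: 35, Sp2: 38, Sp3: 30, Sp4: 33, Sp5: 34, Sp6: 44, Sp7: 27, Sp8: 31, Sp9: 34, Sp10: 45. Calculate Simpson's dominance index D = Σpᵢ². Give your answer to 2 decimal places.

0.10

Total N = 35+38+30+33+34+44+27+31+34+45 = 351, so the proportions are 0.0997, 0.1083, 0.0855, 0.094, 0.0969, 0.1254, 0.0769, 0.0883, 0.0969, 0.1282 (working shown to 4 dp, full precision carried).
D = 0.0997² + 0.1083² + 0.0855² + 0.094² + 0.0969² + 0.1254² + 0.0769² + 0.0883² + 0.0969² + 0.1282² = 0.0099 + 0.0117 + 0.0073 + 0.0088 + 0.0094 + 0.0157 + 0.0059 + 0.0078 + 0.0094 + 0.0164 = 0.1024.
To 2 decimal places, D = 0.10.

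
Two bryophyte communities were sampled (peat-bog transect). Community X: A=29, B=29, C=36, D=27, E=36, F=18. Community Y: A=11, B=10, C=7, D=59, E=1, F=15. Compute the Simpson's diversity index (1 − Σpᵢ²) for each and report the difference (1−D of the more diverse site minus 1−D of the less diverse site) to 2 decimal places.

0.20

Community X: N=175, proportions 0.16571, 0.16571, 0.20571, 0.15429, 0.20571, 0.10286, giving 1−D = 0.82606 (working shown to 5 dp, full precision carried).
Community Y: N=103, proportions 0.1068, 0.09709, 0.06796, 0.57282, 0.00971, 0.14563, giving 1−D = 0.62513.
Difference = |0.82606 − 0.62513| = 0.20093, i.e. 0.20 to 2 decimal places.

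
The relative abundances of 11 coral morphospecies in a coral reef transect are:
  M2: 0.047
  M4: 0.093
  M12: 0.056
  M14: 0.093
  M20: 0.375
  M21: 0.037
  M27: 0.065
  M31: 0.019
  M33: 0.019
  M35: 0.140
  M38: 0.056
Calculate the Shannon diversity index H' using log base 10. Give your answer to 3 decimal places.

Each pᵢ log₁₀ pᵢ term (working shown to 5 dp, full precision carried): 0.047×(-1.32790)=-0.06241, 0.093×(-1.03152)=-0.09593, 0.056×(-1.25181)=-0.07010, 0.093×(-1.03152)=-0.09593, 0.375×(-0.42597)=-0.15974, 0.037×(-1.43180)=-0.05298, 0.065×(-1.18709)=-0.07716, 0.019×(-1.72125)=-0.03270, 0.019×(-1.72125)=-0.03270, 0.14×(-0.85387)=-0.11954, 0.056×(-1.25181)=-0.07010.
Sum = -0.86930, so H' = 0.869.

0.869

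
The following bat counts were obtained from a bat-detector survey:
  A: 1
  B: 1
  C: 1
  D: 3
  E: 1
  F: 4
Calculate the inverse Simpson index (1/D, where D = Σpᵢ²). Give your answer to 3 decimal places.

4.172

Total N = 1+1+1+3+1+4 = 11, so the proportions are 0.0909091, 0.0909091, 0.0909091, 0.2727273, 0.0909091, 0.3636364 (working shown to 7 dp, full precision carried).
D = 0.0909091² + 0.0909091² + 0.0909091² + 0.2727273² + 0.0909091² + 0.3636364² = 0.0082645 + 0.0082645 + 0.0082645 + 0.0743802 + 0.0082645 + 0.1322314 = 0.2396694.
So 1/D = 4.17241, i.e. 4.172 to 3 decimal places.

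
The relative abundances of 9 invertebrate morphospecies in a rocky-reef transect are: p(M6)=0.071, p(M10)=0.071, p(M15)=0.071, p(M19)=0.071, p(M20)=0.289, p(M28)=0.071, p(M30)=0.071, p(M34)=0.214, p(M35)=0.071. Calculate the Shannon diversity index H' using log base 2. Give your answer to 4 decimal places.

2.8901

Each pᵢ log₂ pᵢ term (working shown to 6 dp, full precision carried): 0.071×(-3.816037)=-0.270939, 0.071×(-3.816037)=-0.270939, 0.071×(-3.816037)=-0.270939, 0.071×(-3.816037)=-0.270939, 0.289×(-1.790859)=-0.517558, 0.071×(-3.816037)=-0.270939, 0.071×(-3.816037)=-0.270939, 0.214×(-2.224317)=-0.476004, 0.071×(-3.816037)=-0.270939.
Sum = -2.890133, so H' = 2.8901.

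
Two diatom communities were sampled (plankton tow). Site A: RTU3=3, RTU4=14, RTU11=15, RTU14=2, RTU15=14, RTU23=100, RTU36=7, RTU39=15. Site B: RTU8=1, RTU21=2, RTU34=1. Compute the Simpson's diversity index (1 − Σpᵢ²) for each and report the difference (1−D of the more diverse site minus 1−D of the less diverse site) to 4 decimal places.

Site A: N=170, proportions 0.017647, 0.082353, 0.088235, 0.011765, 0.082353, 0.588235, 0.041176, 0.088235, giving 1−D = 0.622699 (working shown to 6 dp, full precision carried).
Site B: N=4, proportions 0.25, 0.5, 0.25, giving 1−D = 0.625000.
Difference = |0.622699 − 0.625000| = 0.002301, i.e. 0.0023 to 4 decimal places.

0.0023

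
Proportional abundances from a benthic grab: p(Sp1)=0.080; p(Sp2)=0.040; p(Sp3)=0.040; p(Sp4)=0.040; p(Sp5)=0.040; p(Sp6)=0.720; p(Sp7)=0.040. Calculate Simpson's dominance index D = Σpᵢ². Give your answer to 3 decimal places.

0.533

D = 0.08² + 0.04² + 0.04² + 0.04² + 0.04² + 0.72² + 0.04² = 0.00640 + 0.00160 + 0.00160 + 0.00160 + 0.00160 + 0.51840 + 0.00160 = 0.53280 (working shown to 5 dp, full precision carried).
To 3 decimal places, D = 0.533.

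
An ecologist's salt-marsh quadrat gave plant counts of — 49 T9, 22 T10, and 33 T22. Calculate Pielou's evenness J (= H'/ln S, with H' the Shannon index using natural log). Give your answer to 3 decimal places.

Total N = 49+22+33 = 104, so the proportions are 0.47115, 0.21154, 0.31731 (working shown to 5 dp, full precision carried).
H' = −Σ pᵢ ln pᵢ = −((-0.35458) + (-0.32859) + (-0.36423)) = 1.04740.
With S = 3 species, ln S = 1.09861, so J = 1.04740/1.09861 = 0.95339, i.e. 0.953 to 3 decimal places.

0.953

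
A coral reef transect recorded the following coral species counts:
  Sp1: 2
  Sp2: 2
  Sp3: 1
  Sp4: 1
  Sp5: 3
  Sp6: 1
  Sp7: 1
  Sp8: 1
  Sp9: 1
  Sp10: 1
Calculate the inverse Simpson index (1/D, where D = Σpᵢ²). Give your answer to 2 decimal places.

8.17

Total N = 2+2+1+1+3+1+1+1+1+1 = 14, so the proportions are 0.142857, 0.142857, 0.071429, 0.071429, 0.214286, 0.071429, 0.071429, 0.071429, 0.071429, 0.071429 (working shown to 6 dp, full precision carried).
D = 0.142857² + 0.142857² + 0.071429² + 0.071429² + 0.214286² + 0.071429² + 0.071429² + 0.071429² + 0.071429² + 0.071429² = 0.020408 + 0.020408 + 0.005102 + 0.005102 + 0.045918 + 0.005102 + 0.005102 + 0.005102 + 0.005102 + 0.005102 = 0.122449.
So 1/D = 8.1667, i.e. 8.17 to 2 decimal places.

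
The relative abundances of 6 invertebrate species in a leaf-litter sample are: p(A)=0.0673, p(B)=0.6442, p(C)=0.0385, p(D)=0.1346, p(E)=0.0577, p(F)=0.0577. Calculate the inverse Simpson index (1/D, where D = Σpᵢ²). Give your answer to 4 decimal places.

2.2433

D = 0.0673² + 0.6442² + 0.0385² + 0.1346² + 0.0577² + 0.0577² = 0.0045293 + 0.4149936 + 0.0014823 + 0.0181172 + 0.0033293 + 0.0033293 = 0.4457809 (working shown to 7 dp, full precision carried).
So 1/D = 2.243254, i.e. 2.2433 to 4 decimal places.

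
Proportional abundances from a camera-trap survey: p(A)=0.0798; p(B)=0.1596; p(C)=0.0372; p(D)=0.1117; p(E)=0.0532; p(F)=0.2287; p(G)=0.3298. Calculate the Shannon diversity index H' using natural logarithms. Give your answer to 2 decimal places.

1.72

Each pᵢ ln pᵢ term (working shown to 4 dp, full precision carried): 0.0798×(-2.5282)=-0.2018, 0.1596×(-1.8351)=-0.2929, 0.0372×(-3.2914)=-0.1224, 0.1117×(-2.1919)=-0.2448, 0.0532×(-2.9337)=-0.1561, 0.2287×(-1.4753)=-0.3374, 0.3298×(-1.1093)=-0.3658.
Sum = -1.7212, so H' = 1.72.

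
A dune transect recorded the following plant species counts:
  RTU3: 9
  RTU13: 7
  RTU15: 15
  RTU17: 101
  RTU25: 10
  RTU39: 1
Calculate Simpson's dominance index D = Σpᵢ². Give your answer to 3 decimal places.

0.521

Total N = 9+7+15+101+10+1 = 143, so the proportions are 0.06294, 0.04895, 0.1049, 0.70629, 0.06993, 0.00699 (working shown to 5 dp, full precision carried).
D = 0.06294² + 0.04895² + 0.1049² + 0.70629² + 0.06993² + 0.00699² = 0.00396 + 0.00240 + 0.01100 + 0.49885 + 0.00489 + 0.00005 = 0.52115.
To 3 decimal places, D = 0.521.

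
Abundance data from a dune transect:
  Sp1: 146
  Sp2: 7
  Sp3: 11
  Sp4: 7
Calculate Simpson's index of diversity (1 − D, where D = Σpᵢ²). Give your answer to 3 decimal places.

0.264

Total N = 146+7+11+7 = 171, so the proportions are 0.8538, 0.04094, 0.06433, 0.04094 (working shown to 5 dp, full precision carried).
D = 0.8538² + 0.04094² + 0.06433² + 0.04094² = 0.72898 + 0.00168 + 0.00414 + 0.00168 = 0.73647.
So 1 − D = 0.26353, i.e. 0.264 to 3 decimal places.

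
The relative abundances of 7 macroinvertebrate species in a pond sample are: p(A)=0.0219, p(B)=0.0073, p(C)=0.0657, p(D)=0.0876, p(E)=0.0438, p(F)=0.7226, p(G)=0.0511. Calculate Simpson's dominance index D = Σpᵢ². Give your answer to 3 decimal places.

D = 0.0219² + 0.0073² + 0.0657² + 0.0876² + 0.0438² + 0.7226² + 0.0511² = 0.00048 + 0.00005 + 0.00432 + 0.00767 + 0.00192 + 0.52215 + 0.00261 = 0.53920 (working shown to 5 dp, full precision carried).
To 3 decimal places, D = 0.539.

0.539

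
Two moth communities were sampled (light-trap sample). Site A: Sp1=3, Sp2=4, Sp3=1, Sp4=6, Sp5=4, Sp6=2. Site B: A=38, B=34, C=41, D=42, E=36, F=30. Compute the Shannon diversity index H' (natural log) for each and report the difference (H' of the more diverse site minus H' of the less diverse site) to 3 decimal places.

Site A: N=20, proportions 0.15, 0.2, 0.05, 0.3, 0.2, 0.1, giving H' = 1.66958 (working shown to 5 dp, full precision carried).
Site B: N=221, proportions 0.17195, 0.15385, 0.18552, 0.19005, 0.1629, 0.13575, giving H' = 1.78547.
Difference = |1.66958 − 1.78547| = 0.11589, i.e. 0.116 to 3 decimal places.

0.116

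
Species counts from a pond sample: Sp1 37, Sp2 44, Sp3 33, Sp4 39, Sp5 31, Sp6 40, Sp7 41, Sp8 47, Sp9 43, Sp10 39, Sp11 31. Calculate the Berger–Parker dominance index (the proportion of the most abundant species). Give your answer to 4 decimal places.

0.1106

Total N = 37+44+33+39+31+40+41+47+43+39+31 = 425, so the proportions are 0.087059, 0.103529, 0.077647, 0.091765, 0.072941, 0.094118, 0.096471, 0.110588, 0.101176, 0.091765, 0.072941 (working shown to 6 dp, full precision carried).
The largest proportion is 0.110588, i.e. d = 0.1106 to 4 decimal places.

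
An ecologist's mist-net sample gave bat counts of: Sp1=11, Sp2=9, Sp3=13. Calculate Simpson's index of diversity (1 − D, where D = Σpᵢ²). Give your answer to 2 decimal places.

Total N = 11+9+13 = 33, so the proportions are 0.3333, 0.2727, 0.3939 (working shown to 4 dp, full precision carried).
D = 0.3333² + 0.2727² + 0.3939² = 0.1111 + 0.0744 + 0.1552 = 0.3407.
So 1 − D = 0.6593, i.e. 0.66 to 2 decimal places.

0.66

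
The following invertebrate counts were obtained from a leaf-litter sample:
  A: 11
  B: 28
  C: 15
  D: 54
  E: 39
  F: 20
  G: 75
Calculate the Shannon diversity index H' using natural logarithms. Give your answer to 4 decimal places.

1.7604

Total N = 11+28+15+54+39+20+75 = 242, so the proportions are 0.045455, 0.115702, 0.061983, 0.22314, 0.161157, 0.082645, 0.309917 (working shown to 6 dp, full precision carried).
Each pᵢ ln pᵢ term: 0.045455×(-3.091042)=-0.140502, 0.115702×(-2.156733)=-0.249539, 0.061983×(-2.780888)=-0.172369, 0.22314×(-1.499954)=-0.334700, 0.161157×(-1.825376)=-0.294172, 0.082645×(-2.493205)=-0.206050, 0.309917×(-1.171450)=-0.363053.
Sum = -1.760386, so H' = 1.7604.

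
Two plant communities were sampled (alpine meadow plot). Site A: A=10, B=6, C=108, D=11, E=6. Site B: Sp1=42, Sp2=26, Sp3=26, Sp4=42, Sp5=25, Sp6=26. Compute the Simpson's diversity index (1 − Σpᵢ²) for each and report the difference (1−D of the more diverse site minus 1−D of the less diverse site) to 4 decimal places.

Site A: N=141, proportions 0.070922, 0.0425532, 0.7659574, 0.0780142, 0.0425532, giving 1−D = 0.3985715 (working shown to 7 dp, full precision carried).
Site B: N=187, proportions 0.2245989, 0.1390374, 0.1390374, 0.2245989, 0.1336898, 0.1390374, giving 1−D = 0.8232434.
Difference = |0.3985715 − 0.8232434| = 0.4246719, i.e. 0.4247 to 4 decimal places.

0.4247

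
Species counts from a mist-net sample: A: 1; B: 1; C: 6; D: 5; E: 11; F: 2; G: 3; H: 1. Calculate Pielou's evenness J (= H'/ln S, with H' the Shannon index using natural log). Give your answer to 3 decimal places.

0.836

Total N = 1+1+6+5+11+2+3+1 = 30, so the proportions are 0.03333, 0.03333, 0.2, 0.16667, 0.36667, 0.06667, 0.1, 0.03333 (working shown to 5 dp, full precision carried).
H' = −Σ pᵢ ln pᵢ = −((-0.11337) + (-0.11337) + (-0.32189) + (-0.29863) + (-0.36788) + (-0.18054) + (-0.23026) + (-0.11337)) = 1.73931.
With S = 8 species, ln S = 2.07944, so J = 1.73931/2.07944 = 0.83643, i.e. 0.836 to 3 decimal places.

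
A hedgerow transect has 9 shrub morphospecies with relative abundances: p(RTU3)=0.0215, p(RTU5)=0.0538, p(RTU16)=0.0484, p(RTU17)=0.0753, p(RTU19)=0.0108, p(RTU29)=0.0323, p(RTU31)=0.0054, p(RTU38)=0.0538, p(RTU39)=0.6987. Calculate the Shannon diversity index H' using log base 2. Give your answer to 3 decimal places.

Each pᵢ log₂ pᵢ term (working shown to 5 dp, full precision carried): 0.0215×(-5.53952)=-0.11910, 0.0538×(-4.21625)=-0.22683, 0.0484×(-4.36885)=-0.21145, 0.0753×(-3.73121)=-0.28096, 0.0108×(-6.53282)=-0.07055, 0.0323×(-4.95232)=-0.15996, 0.0054×(-7.53282)=-0.04068, 0.0538×(-4.21625)=-0.22683, 0.6987×(-0.51725)=-0.36141.
Sum = -1.69778, so H' = 1.698.

1.698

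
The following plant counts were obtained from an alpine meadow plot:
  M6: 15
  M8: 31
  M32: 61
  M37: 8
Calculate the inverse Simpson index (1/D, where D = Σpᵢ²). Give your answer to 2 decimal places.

Total N = 15+31+61+8 = 115, so the proportions are 0.13043, 0.26957, 0.53043, 0.06957 (working shown to 5 dp, full precision carried).
D = 0.13043² + 0.26957² + 0.53043² + 0.06957² = 0.01701 + 0.07267 + 0.28136 + 0.00484 = 0.37588.
So 1/D = 2.6604, i.e. 2.66 to 2 decimal places.

2.66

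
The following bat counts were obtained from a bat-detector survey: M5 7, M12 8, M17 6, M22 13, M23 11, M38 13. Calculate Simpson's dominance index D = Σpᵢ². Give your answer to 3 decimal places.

Total N = 7+8+6+13+11+13 = 58, so the proportions are 0.12069, 0.13793, 0.10345, 0.22414, 0.18966, 0.22414 (working shown to 5 dp, full precision carried).
D = 0.12069² + 0.13793² + 0.10345² + 0.22414² + 0.18966² + 0.22414² = 0.01457 + 0.01902 + 0.01070 + 0.05024 + 0.03597 + 0.05024 = 0.18074.
To 3 decimal places, D = 0.181.

0.181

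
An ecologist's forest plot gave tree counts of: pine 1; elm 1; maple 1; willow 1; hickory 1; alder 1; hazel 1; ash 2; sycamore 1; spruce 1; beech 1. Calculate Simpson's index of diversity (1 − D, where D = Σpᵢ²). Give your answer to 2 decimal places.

0.90

Total N = 1+1+1+1+1+1+1+2+1+1+1 = 12, so the proportions are 0.0833, 0.0833, 0.0833, 0.0833, 0.0833, 0.0833, 0.0833, 0.1667, 0.0833, 0.0833, 0.0833 (working shown to 4 dp, full precision carried).
D = 0.0833² + 0.0833² + 0.0833² + 0.0833² + 0.0833² + 0.0833² + 0.0833² + 0.1667² + 0.0833² + 0.0833² + 0.0833² = 0.0069 + 0.0069 + 0.0069 + 0.0069 + 0.0069 + 0.0069 + 0.0069 + 0.0278 + 0.0069 + 0.0069 + 0.0069 = 0.0972.
So 1 − D = 0.9028, i.e. 0.90 to 2 decimal places.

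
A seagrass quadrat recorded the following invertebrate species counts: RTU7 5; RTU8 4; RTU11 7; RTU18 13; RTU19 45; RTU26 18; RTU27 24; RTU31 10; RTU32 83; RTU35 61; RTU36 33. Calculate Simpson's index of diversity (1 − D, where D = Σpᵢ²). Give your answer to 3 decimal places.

Total N = 5+4+7+13+45+18+24+10+83+61+33 = 303, so the proportions are 0.0165, 0.0132, 0.0231, 0.0429, 0.14851, 0.05941, 0.07921, 0.033, 0.27393, 0.20132, 0.10891 (working shown to 5 dp, full precision carried).
D = 0.0165² + 0.0132² + 0.0231² + 0.0429² + 0.14851² + 0.05941² + 0.07921² + 0.033² + 0.27393² + 0.20132² + 0.10891² = 0.00027 + 0.00017 + 0.00053 + 0.00184 + 0.02206 + 0.00353 + 0.00627 + 0.00109 + 0.07504 + 0.04053 + 0.01186 = 0.16320.
So 1 − D = 0.83680, i.e. 0.837 to 3 decimal places.

0.837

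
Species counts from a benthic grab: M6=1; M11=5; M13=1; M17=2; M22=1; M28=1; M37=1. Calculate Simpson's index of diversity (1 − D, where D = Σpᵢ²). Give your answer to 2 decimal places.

Total N = 1+5+1+2+1+1+1 = 12, so the proportions are 0.0833, 0.4167, 0.0833, 0.1667, 0.0833, 0.0833, 0.0833 (working shown to 4 dp, full precision carried).
D = 0.0833² + 0.4167² + 0.0833² + 0.1667² + 0.0833² + 0.0833² + 0.0833² = 0.0069 + 0.1736 + 0.0069 + 0.0278 + 0.0069 + 0.0069 + 0.0069 = 0.2361.
So 1 − D = 0.7639, i.e. 0.76 to 2 decimal places.

0.76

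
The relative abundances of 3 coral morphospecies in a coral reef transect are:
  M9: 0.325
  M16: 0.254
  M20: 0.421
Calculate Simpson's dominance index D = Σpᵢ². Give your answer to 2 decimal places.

0.35

D = 0.325² + 0.254² + 0.421² = 0.1056 + 0.0645 + 0.1772 = 0.3474 (working shown to 4 dp, full precision carried).
To 2 decimal places, D = 0.35.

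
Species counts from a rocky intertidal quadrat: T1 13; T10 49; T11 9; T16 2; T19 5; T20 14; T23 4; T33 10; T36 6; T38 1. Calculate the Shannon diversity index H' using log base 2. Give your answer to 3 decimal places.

Total N = 13+49+9+2+5+14+4+10+6+1 = 113, so the proportions are 0.11504, 0.43363, 0.07965, 0.0177, 0.04425, 0.12389, 0.0354, 0.0885, 0.0531, 0.00885 (working shown to 5 dp, full precision carried).
Each pᵢ log₂ pᵢ term: 0.11504×(-3.11974)=-0.35891, 0.43363×(-1.20547)=-0.52273, 0.07965×(-3.65025)=-0.29073, 0.0177×(-5.82018)=-0.10301, 0.04425×(-4.49825)=-0.19904, 0.12389×(-3.01282)=-0.37327, 0.0354×(-4.82018)=-0.17063, 0.0885×(-3.49825)=-0.30958, 0.0531×(-4.23522)=-0.22488, 0.00885×(-6.82018)=-0.06036.
Sum = -2.61312, so H' = 2.613.

2.613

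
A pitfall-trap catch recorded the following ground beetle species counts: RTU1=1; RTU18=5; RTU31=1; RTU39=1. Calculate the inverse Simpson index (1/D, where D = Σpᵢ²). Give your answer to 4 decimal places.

2.2857

Total N = 1+5+1+1 = 8, so the proportions are 0.125, 0.625, 0.125, 0.125 (working shown to 7 dp, full precision carried).
D = 0.125² + 0.625² + 0.125² + 0.125² = 0.0156250 + 0.3906250 + 0.0156250 + 0.0156250 = 0.4375000.
So 1/D = 2.285714, i.e. 2.2857 to 4 decimal places.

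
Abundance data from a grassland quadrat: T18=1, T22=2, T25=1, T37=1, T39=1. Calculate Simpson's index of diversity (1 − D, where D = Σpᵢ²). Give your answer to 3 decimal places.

Total N = 1+2+1+1+1 = 6, so the proportions are 0.16667, 0.33333, 0.16667, 0.16667, 0.16667 (working shown to 5 dp, full precision carried).
D = 0.16667² + 0.33333² + 0.16667² + 0.16667² + 0.16667² = 0.02778 + 0.11111 + 0.02778 + 0.02778 + 0.02778 = 0.22222.
So 1 − D = 0.77778, i.e. 0.778 to 3 decimal places.

0.778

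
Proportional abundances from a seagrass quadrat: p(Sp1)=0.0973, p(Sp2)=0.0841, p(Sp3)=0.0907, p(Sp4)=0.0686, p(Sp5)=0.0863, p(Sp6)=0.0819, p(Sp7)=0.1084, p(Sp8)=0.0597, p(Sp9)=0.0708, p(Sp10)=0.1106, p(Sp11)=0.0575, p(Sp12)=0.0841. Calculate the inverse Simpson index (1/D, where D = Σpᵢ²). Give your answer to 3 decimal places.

11.552

D = 0.0973² + 0.0841² + 0.0907² + 0.0686² + 0.0863² + 0.0819² + 0.1084² + 0.0597² + 0.0708² + 0.1106² + 0.0575² + 0.0841² = 0.00946729 + 0.00707281 + 0.00822649 + 0.00470596 + 0.00744769 + 0.00670761 + 0.01175056 + 0.00356409 + 0.00501264 + 0.01223236 + 0.00330625 + 0.00707281 = 0.08656656 (working shown to 8 dp, full precision carried).
So 1/D = 11.55180, i.e. 11.552 to 3 decimal places.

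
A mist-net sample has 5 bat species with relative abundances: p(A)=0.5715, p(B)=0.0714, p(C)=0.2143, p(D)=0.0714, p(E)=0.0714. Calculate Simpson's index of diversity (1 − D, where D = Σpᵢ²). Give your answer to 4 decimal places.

D = 0.5715² + 0.0714² + 0.2143² + 0.0714² + 0.0714² = 0.326612 + 0.005098 + 0.045924 + 0.005098 + 0.005098 = 0.387831 (working shown to 6 dp, full precision carried).
So 1 − D = 0.612169, i.e. 0.6122 to 4 decimal places.

0.6122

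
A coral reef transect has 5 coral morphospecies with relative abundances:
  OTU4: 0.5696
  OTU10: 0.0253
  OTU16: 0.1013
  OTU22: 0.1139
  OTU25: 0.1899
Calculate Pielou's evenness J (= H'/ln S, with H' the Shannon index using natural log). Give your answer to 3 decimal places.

H' = −Σ pᵢ ln pᵢ = −((-0.32058) + (-0.09303) + (-0.23194) + (-0.24744) + (-0.31547)) = 1.20847 (working shown to 5 dp, full precision carried).
With S = 5 species, ln S = 1.60944, so J = 1.20847/1.60944 = 0.75086, i.e. 0.751 to 3 decimal places.

0.751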